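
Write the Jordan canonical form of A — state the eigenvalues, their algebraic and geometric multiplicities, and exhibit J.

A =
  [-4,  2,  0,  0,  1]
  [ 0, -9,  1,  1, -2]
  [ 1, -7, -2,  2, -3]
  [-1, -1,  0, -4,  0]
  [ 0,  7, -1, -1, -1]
J_3(-4) ⊕ J_2(-4)

The characteristic polynomial is
  det(x·I − A) = x^5 + 20*x^4 + 160*x^3 + 640*x^2 + 1280*x + 1024 = (x + 4)^5

Eigenvalues and multiplicities (the geometric multiplicity of λ is n − rank(A − λI), which equals the number of Jordan blocks for λ):
  λ = -4: algebraic multiplicity = 5, geometric multiplicity = 2

Determining the block sizes for each eigenvalue:
  λ = -4: with am = 5 and gm = 2, the partition is not yet determined (e.g. several partitions of 5 into 2 parts exist). Let N = A − (-4)·I. Computing rank(N^1) = 3, rank(N^2) = 1, rank(N^3) = 0; the number of blocks of size ≥ j is rank(N^{j−1}) − rank(N^j), giving [2, 2, 1]. So we have 1 block(s) of size 3, 1 block(s) of size 2 → block sizes [3, 2]

Assembling the blocks gives a Jordan form
J =
  [-4,  1,  0,  0,  0]
  [ 0, -4,  1,  0,  0]
  [ 0,  0, -4,  0,  0]
  [ 0,  0,  0, -4,  1]
  [ 0,  0,  0,  0, -4]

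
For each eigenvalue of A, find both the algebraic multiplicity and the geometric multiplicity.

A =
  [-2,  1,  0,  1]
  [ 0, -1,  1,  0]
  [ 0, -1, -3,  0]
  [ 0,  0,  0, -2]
λ = -2: alg = 4, geom = 2

Step 1 — factor the characteristic polynomial to read off the algebraic multiplicities:
  χ_A(x) = (x + 2)^4

Step 2 — compute geometric multiplicities via the rank-nullity identity g(λ) = n − rank(A − λI):
  rank(A − (-2)·I) = 2, so dim ker(A − (-2)·I) = n − 2 = 2

Summary:
  λ = -2: algebraic multiplicity = 4, geometric multiplicity = 2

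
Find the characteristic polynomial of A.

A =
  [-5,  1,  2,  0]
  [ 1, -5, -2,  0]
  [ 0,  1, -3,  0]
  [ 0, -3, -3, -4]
x^4 + 17*x^3 + 108*x^2 + 304*x + 320

Expanding det(x·I − A) (e.g. by cofactor expansion or by noting that A is similar to its Jordan form J, which has the same characteristic polynomial as A) gives
  χ_A(x) = x^4 + 17*x^3 + 108*x^2 + 304*x + 320
which factors as (x + 4)^3*(x + 5). The eigenvalues (with algebraic multiplicities) are λ = -5 with multiplicity 1, λ = -4 with multiplicity 3.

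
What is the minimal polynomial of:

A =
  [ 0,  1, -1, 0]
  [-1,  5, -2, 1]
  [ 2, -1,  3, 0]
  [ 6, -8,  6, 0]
x^3 - 6*x^2 + 12*x - 8

The characteristic polynomial is χ_A(x) = (x - 2)^4, so the eigenvalues are known. The minimal polynomial is
  m_A(x) = Π_λ (x − λ)^{k_λ}
where k_λ is the size of the *largest* Jordan block for λ (equivalently, the smallest k with (A − λI)^k v = 0 for every generalised eigenvector v of λ).

  λ = 2: largest Jordan block has size 3, contributing (x − 2)^3

So m_A(x) = (x - 2)^3 = x^3 - 6*x^2 + 12*x - 8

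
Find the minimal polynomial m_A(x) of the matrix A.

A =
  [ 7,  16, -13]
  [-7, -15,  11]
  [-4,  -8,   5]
x^3 + 3*x^2 + 3*x + 1

The characteristic polynomial is χ_A(x) = (x + 1)^3, so the eigenvalues are known. The minimal polynomial is
  m_A(x) = Π_λ (x − λ)^{k_λ}
where k_λ is the size of the *largest* Jordan block for λ (equivalently, the smallest k with (A − λI)^k v = 0 for every generalised eigenvector v of λ).

  λ = -1: largest Jordan block has size 3, contributing (x + 1)^3

So m_A(x) = (x + 1)^3 = x^3 + 3*x^2 + 3*x + 1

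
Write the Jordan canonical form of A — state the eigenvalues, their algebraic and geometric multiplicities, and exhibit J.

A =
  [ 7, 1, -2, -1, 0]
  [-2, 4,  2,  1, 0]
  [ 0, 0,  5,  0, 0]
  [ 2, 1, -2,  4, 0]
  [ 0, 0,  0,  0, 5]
J_2(5) ⊕ J_1(5) ⊕ J_1(5) ⊕ J_1(5)

The characteristic polynomial is
  det(x·I − A) = x^5 - 25*x^4 + 250*x^3 - 1250*x^2 + 3125*x - 3125 = (x - 5)^5

Eigenvalues and multiplicities (the geometric multiplicity of λ is n − rank(A − λI), which equals the number of Jordan blocks for λ):
  λ = 5: algebraic multiplicity = 5, geometric multiplicity = 4

Determining the block sizes for each eigenvalue:
  λ = 5: 4 blocks summing to 5 forces exactly one block of size 2 and the rest size 1 → block sizes [2, 1, 1, 1]

Assembling the blocks gives a Jordan form
J =
  [5, 1, 0, 0, 0]
  [0, 5, 0, 0, 0]
  [0, 0, 5, 0, 0]
  [0, 0, 0, 5, 0]
  [0, 0, 0, 0, 5]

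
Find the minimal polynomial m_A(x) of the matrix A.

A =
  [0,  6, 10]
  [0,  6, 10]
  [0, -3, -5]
x^2 - x

The characteristic polynomial is χ_A(x) = x^2*(x - 1), so the eigenvalues are known. The minimal polynomial is
  m_A(x) = Π_λ (x − λ)^{k_λ}
where k_λ is the size of the *largest* Jordan block for λ (equivalently, the smallest k with (A − λI)^k v = 0 for every generalised eigenvector v of λ).

  λ = 0: largest Jordan block has size 1, contributing (x − 0)
  λ = 1: largest Jordan block has size 1, contributing (x − 1)

So m_A(x) = x*(x - 1) = x^2 - x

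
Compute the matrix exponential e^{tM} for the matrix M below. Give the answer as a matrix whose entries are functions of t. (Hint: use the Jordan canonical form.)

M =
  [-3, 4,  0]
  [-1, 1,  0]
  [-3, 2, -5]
e^{tM} =
  [-2*t*exp(-t) + exp(-t), 4*t*exp(-t), 0]
  [-t*exp(-t), 2*t*exp(-t) + exp(-t), 0]
  [t*exp(-t) - exp(-t) + exp(-5*t), -2*t*exp(-t) + exp(-t) - exp(-5*t), exp(-5*t)]

Strategy: write M = P · J · P⁻¹ where J is a Jordan canonical form, so e^{tM} = P · e^{tJ} · P⁻¹, and e^{tJ} can be computed block-by-block.

M has Jordan form
J =
  [-5,  0,  0]
  [ 0, -1,  1]
  [ 0,  0, -1]
(up to reordering of blocks).

Per-block formulas:
  For a 2×2 Jordan block J_2(-1): exp(t · J_2(-1)) = e^(-1t)·(I + t·N), where N is the 2×2 nilpotent shift.
  For a 1×1 block at λ = -5: exp(t · [-5]) = [e^(-5t)].

After assembling e^{tJ} and conjugating by P, we get:

e^{tM} =
  [-2*t*exp(-t) + exp(-t), 4*t*exp(-t), 0]
  [-t*exp(-t), 2*t*exp(-t) + exp(-t), 0]
  [t*exp(-t) - exp(-t) + exp(-5*t), -2*t*exp(-t) + exp(-t) - exp(-5*t), exp(-5*t)]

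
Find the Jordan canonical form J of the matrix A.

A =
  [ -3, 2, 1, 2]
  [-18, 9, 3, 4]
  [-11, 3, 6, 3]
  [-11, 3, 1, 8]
J_3(5) ⊕ J_1(5)

The characteristic polynomial is
  det(x·I − A) = x^4 - 20*x^3 + 150*x^2 - 500*x + 625 = (x - 5)^4

Eigenvalues and multiplicities (the geometric multiplicity of λ is n − rank(A − λI), which equals the number of Jordan blocks for λ):
  λ = 5: algebraic multiplicity = 4, geometric multiplicity = 2

Determining the block sizes for each eigenvalue:
  λ = 5: with am = 4 and gm = 2, the partition is not yet determined (e.g. several partitions of 4 into 2 parts exist). Let N = A − (5)·I. Computing rank(N^1) = 2, rank(N^2) = 1, rank(N^3) = 0; the number of blocks of size ≥ j is rank(N^{j−1}) − rank(N^j), giving [2, 1, 1]. So we have 1 block(s) of size 3, 1 block(s) of size 1 → block sizes [3, 1]

Assembling the blocks gives a Jordan form
J =
  [5, 1, 0, 0]
  [0, 5, 1, 0]
  [0, 0, 5, 0]
  [0, 0, 0, 5]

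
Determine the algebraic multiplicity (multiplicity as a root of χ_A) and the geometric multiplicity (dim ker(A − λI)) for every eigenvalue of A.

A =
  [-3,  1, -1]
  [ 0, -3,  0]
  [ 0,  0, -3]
λ = -3: alg = 3, geom = 2

Step 1 — factor the characteristic polynomial to read off the algebraic multiplicities:
  χ_A(x) = (x + 3)^3

Step 2 — compute geometric multiplicities via the rank-nullity identity g(λ) = n − rank(A − λI):
  rank(A − (-3)·I) = 1, so dim ker(A − (-3)·I) = n − 1 = 2

Summary:
  λ = -3: algebraic multiplicity = 3, geometric multiplicity = 2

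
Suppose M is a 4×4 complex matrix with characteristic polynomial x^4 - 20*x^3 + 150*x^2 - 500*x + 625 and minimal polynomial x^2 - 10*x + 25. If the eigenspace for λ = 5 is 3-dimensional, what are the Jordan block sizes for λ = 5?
Block sizes for λ = 5: [2, 1, 1]

Step 1 — from the characteristic polynomial, algebraic multiplicity of λ = 5 is 4. From dim ker(M − (5)·I) = 3, there are exactly 3 Jordan blocks for λ = 5.
Step 2 — from the minimal polynomial, the factor (x − 5)^2 tells us the largest block for λ = 5 has size 2.
Step 3 — with total size 4, 3 blocks, and largest block 2, the block sizes (in nonincreasing order) are [2, 1, 1].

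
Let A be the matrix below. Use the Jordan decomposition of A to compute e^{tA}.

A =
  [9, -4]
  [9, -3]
e^{tA} =
  [6*t*exp(3*t) + exp(3*t), -4*t*exp(3*t)]
  [9*t*exp(3*t), -6*t*exp(3*t) + exp(3*t)]

Strategy: write A = P · J · P⁻¹ where J is a Jordan canonical form, so e^{tA} = P · e^{tJ} · P⁻¹, and e^{tJ} can be computed block-by-block.

A has Jordan form
J =
  [3, 1]
  [0, 3]
(up to reordering of blocks).

Per-block formulas:
  For a 2×2 Jordan block J_2(3): exp(t · J_2(3)) = e^(3t)·(I + t·N), where N is the 2×2 nilpotent shift.

After assembling e^{tJ} and conjugating by P, we get:

e^{tA} =
  [6*t*exp(3*t) + exp(3*t), -4*t*exp(3*t)]
  [9*t*exp(3*t), -6*t*exp(3*t) + exp(3*t)]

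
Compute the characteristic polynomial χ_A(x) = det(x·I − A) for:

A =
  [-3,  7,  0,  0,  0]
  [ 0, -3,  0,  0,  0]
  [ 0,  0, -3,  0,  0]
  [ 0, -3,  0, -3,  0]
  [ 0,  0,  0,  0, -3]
x^5 + 15*x^4 + 90*x^3 + 270*x^2 + 405*x + 243

Expanding det(x·I − A) (e.g. by cofactor expansion or by noting that A is similar to its Jordan form J, which has the same characteristic polynomial as A) gives
  χ_A(x) = x^5 + 15*x^4 + 90*x^3 + 270*x^2 + 405*x + 243
which factors as (x + 3)^5. The eigenvalues (with algebraic multiplicities) are λ = -3 with multiplicity 5.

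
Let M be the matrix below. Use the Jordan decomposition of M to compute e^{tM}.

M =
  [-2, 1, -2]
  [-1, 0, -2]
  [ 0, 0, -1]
e^{tM} =
  [-t*exp(-t) + exp(-t), t*exp(-t), -2*t*exp(-t)]
  [-t*exp(-t), t*exp(-t) + exp(-t), -2*t*exp(-t)]
  [0, 0, exp(-t)]

Strategy: write M = P · J · P⁻¹ where J is a Jordan canonical form, so e^{tM} = P · e^{tJ} · P⁻¹, and e^{tJ} can be computed block-by-block.

M has Jordan form
J =
  [-1,  1,  0]
  [ 0, -1,  0]
  [ 0,  0, -1]
(up to reordering of blocks).

Per-block formulas:
  For a 1×1 block at λ = -1: exp(t · [-1]) = [e^(-1t)].
  For a 2×2 Jordan block J_2(-1): exp(t · J_2(-1)) = e^(-1t)·(I + t·N), where N is the 2×2 nilpotent shift.

After assembling e^{tJ} and conjugating by P, we get:

e^{tM} =
  [-t*exp(-t) + exp(-t), t*exp(-t), -2*t*exp(-t)]
  [-t*exp(-t), t*exp(-t) + exp(-t), -2*t*exp(-t)]
  [0, 0, exp(-t)]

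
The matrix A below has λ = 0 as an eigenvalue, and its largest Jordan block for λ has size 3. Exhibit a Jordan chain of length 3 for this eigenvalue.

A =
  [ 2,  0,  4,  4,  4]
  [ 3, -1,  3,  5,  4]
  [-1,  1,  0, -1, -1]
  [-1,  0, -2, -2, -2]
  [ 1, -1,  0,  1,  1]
A Jordan chain for λ = 0 of length 3:
v_1 = (0, -1, 1, 0, -1)ᵀ
v_2 = (2, 3, -1, -1, 1)ᵀ
v_3 = (1, 0, 0, 0, 0)ᵀ

Let N = A − (0)·I. We want v_3 with N^3 v_3 = 0 but N^2 v_3 ≠ 0; then v_{j-1} := N · v_j for j = 3, …, 2.

Pick v_3 = (1, 0, 0, 0, 0)ᵀ.
Then v_2 = N · v_3 = (2, 3, -1, -1, 1)ᵀ.
Then v_1 = N · v_2 = (0, -1, 1, 0, -1)ᵀ.

Sanity check: (A − (0)·I) v_1 = (0, 0, 0, 0, 0)ᵀ = 0. ✓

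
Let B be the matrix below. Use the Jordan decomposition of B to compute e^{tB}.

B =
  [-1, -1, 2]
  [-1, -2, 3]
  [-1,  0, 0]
e^{tB} =
  [-t^2*exp(-t)/2 + exp(-t), t^2*exp(-t)/2 - t*exp(-t), -t^2*exp(-t)/2 + 2*t*exp(-t)]
  [-t^2*exp(-t) - t*exp(-t), t^2*exp(-t) - t*exp(-t) + exp(-t), -t^2*exp(-t) + 3*t*exp(-t)]
  [-t^2*exp(-t)/2 - t*exp(-t), t^2*exp(-t)/2, -t^2*exp(-t)/2 + t*exp(-t) + exp(-t)]

Strategy: write B = P · J · P⁻¹ where J is a Jordan canonical form, so e^{tB} = P · e^{tJ} · P⁻¹, and e^{tJ} can be computed block-by-block.

B has Jordan form
J =
  [-1,  1,  0]
  [ 0, -1,  1]
  [ 0,  0, -1]
(up to reordering of blocks).

Per-block formulas:
  For a 3×3 Jordan block J_3(-1): exp(t · J_3(-1)) = e^(-1t)·(I + t·N + (t^2/2)·N^2), where N is the 3×3 nilpotent shift.

After assembling e^{tJ} and conjugating by P, we get:

e^{tB} =
  [-t^2*exp(-t)/2 + exp(-t), t^2*exp(-t)/2 - t*exp(-t), -t^2*exp(-t)/2 + 2*t*exp(-t)]
  [-t^2*exp(-t) - t*exp(-t), t^2*exp(-t) - t*exp(-t) + exp(-t), -t^2*exp(-t) + 3*t*exp(-t)]
  [-t^2*exp(-t)/2 - t*exp(-t), t^2*exp(-t)/2, -t^2*exp(-t)/2 + t*exp(-t) + exp(-t)]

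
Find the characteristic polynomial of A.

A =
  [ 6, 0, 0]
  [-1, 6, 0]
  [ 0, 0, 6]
x^3 - 18*x^2 + 108*x - 216

Expanding det(x·I − A) (e.g. by cofactor expansion or by noting that A is similar to its Jordan form J, which has the same characteristic polynomial as A) gives
  χ_A(x) = x^3 - 18*x^2 + 108*x - 216
which factors as (x - 6)^3. The eigenvalues (with algebraic multiplicities) are λ = 6 with multiplicity 3.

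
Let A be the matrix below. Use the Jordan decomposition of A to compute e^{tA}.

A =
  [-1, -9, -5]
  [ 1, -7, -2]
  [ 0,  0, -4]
e^{tA} =
  [3*t*exp(-4*t) + exp(-4*t), -9*t*exp(-4*t), 3*t^2*exp(-4*t)/2 - 5*t*exp(-4*t)]
  [t*exp(-4*t), -3*t*exp(-4*t) + exp(-4*t), t^2*exp(-4*t)/2 - 2*t*exp(-4*t)]
  [0, 0, exp(-4*t)]

Strategy: write A = P · J · P⁻¹ where J is a Jordan canonical form, so e^{tA} = P · e^{tJ} · P⁻¹, and e^{tJ} can be computed block-by-block.

A has Jordan form
J =
  [-4,  1,  0]
  [ 0, -4,  1]
  [ 0,  0, -4]
(up to reordering of blocks).

Per-block formulas:
  For a 3×3 Jordan block J_3(-4): exp(t · J_3(-4)) = e^(-4t)·(I + t·N + (t^2/2)·N^2), where N is the 3×3 nilpotent shift.

After assembling e^{tJ} and conjugating by P, we get:

e^{tA} =
  [3*t*exp(-4*t) + exp(-4*t), -9*t*exp(-4*t), 3*t^2*exp(-4*t)/2 - 5*t*exp(-4*t)]
  [t*exp(-4*t), -3*t*exp(-4*t) + exp(-4*t), t^2*exp(-4*t)/2 - 2*t*exp(-4*t)]
  [0, 0, exp(-4*t)]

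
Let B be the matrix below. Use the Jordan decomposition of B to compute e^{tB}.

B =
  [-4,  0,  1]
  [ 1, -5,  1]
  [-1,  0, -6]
e^{tB} =
  [t*exp(-5*t) + exp(-5*t), 0, t*exp(-5*t)]
  [t*exp(-5*t), exp(-5*t), t*exp(-5*t)]
  [-t*exp(-5*t), 0, -t*exp(-5*t) + exp(-5*t)]

Strategy: write B = P · J · P⁻¹ where J is a Jordan canonical form, so e^{tB} = P · e^{tJ} · P⁻¹, and e^{tJ} can be computed block-by-block.

B has Jordan form
J =
  [-5,  1,  0]
  [ 0, -5,  0]
  [ 0,  0, -5]
(up to reordering of blocks).

Per-block formulas:
  For a 1×1 block at λ = -5: exp(t · [-5]) = [e^(-5t)].
  For a 2×2 Jordan block J_2(-5): exp(t · J_2(-5)) = e^(-5t)·(I + t·N), where N is the 2×2 nilpotent shift.

After assembling e^{tJ} and conjugating by P, we get:

e^{tB} =
  [t*exp(-5*t) + exp(-5*t), 0, t*exp(-5*t)]
  [t*exp(-5*t), exp(-5*t), t*exp(-5*t)]
  [-t*exp(-5*t), 0, -t*exp(-5*t) + exp(-5*t)]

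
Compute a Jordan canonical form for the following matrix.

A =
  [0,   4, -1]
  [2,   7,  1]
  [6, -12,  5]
J_1(2) ⊕ J_2(5)

The characteristic polynomial is
  det(x·I − A) = x^3 - 12*x^2 + 45*x - 50 = (x - 5)^2*(x - 2)

Eigenvalues and multiplicities (the geometric multiplicity of λ is n − rank(A − λI), which equals the number of Jordan blocks for λ):
  λ = 2: algebraic multiplicity = 1, geometric multiplicity = 1
  λ = 5: algebraic multiplicity = 2, geometric multiplicity = 1

Determining the block sizes for each eigenvalue:
  λ = 2: one block (gm = 1), so the single block has size am = 1 → block sizes [1]
  λ = 5: one block (gm = 1), so the single block has size am = 2 → block sizes [2]

Assembling the blocks gives a Jordan form
J =
  [2, 0, 0]
  [0, 5, 1]
  [0, 0, 5]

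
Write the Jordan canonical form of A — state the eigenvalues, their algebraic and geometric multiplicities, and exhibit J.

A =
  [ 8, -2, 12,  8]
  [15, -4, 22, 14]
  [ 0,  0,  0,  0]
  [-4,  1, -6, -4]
J_3(0) ⊕ J_1(0)

The characteristic polynomial is
  det(x·I − A) = x^4

Eigenvalues and multiplicities (the geometric multiplicity of λ is n − rank(A − λI), which equals the number of Jordan blocks for λ):
  λ = 0: algebraic multiplicity = 4, geometric multiplicity = 2

Determining the block sizes for each eigenvalue:
  λ = 0: with am = 4 and gm = 2, the partition is not yet determined (e.g. several partitions of 4 into 2 parts exist). Let N = A − (0)·I. Computing rank(N^1) = 2, rank(N^2) = 1, rank(N^3) = 0; the number of blocks of size ≥ j is rank(N^{j−1}) − rank(N^j), giving [2, 1, 1]. So we have 1 block(s) of size 3, 1 block(s) of size 1 → block sizes [3, 1]

Assembling the blocks gives a Jordan form
J =
  [0, 1, 0, 0]
  [0, 0, 1, 0]
  [0, 0, 0, 0]
  [0, 0, 0, 0]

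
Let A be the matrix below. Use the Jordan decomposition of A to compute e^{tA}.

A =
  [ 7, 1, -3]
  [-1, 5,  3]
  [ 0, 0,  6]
e^{tA} =
  [t*exp(6*t) + exp(6*t), t*exp(6*t), -3*t*exp(6*t)]
  [-t*exp(6*t), -t*exp(6*t) + exp(6*t), 3*t*exp(6*t)]
  [0, 0, exp(6*t)]

Strategy: write A = P · J · P⁻¹ where J is a Jordan canonical form, so e^{tA} = P · e^{tJ} · P⁻¹, and e^{tJ} can be computed block-by-block.

A has Jordan form
J =
  [6, 1, 0]
  [0, 6, 0]
  [0, 0, 6]
(up to reordering of blocks).

Per-block formulas:
  For a 2×2 Jordan block J_2(6): exp(t · J_2(6)) = e^(6t)·(I + t·N), where N is the 2×2 nilpotent shift.
  For a 1×1 block at λ = 6: exp(t · [6]) = [e^(6t)].

After assembling e^{tJ} and conjugating by P, we get:

e^{tA} =
  [t*exp(6*t) + exp(6*t), t*exp(6*t), -3*t*exp(6*t)]
  [-t*exp(6*t), -t*exp(6*t) + exp(6*t), 3*t*exp(6*t)]
  [0, 0, exp(6*t)]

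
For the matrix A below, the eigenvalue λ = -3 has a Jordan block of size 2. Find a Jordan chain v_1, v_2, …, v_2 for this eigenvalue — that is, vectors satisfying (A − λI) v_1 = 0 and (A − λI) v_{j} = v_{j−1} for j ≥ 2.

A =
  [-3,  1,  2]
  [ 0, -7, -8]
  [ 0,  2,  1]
A Jordan chain for λ = -3 of length 2:
v_1 = (1, -4, 2)ᵀ
v_2 = (0, 1, 0)ᵀ

Let N = A − (-3)·I. We want v_2 with N^2 v_2 = 0 but N^1 v_2 ≠ 0; then v_{j-1} := N · v_j for j = 2, …, 2.

Pick v_2 = (0, 1, 0)ᵀ.
Then v_1 = N · v_2 = (1, -4, 2)ᵀ.

Sanity check: (A − (-3)·I) v_1 = (0, 0, 0)ᵀ = 0. ✓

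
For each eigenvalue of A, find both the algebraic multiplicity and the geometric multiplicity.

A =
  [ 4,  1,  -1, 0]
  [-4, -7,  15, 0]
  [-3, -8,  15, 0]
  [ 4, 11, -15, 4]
λ = 4: alg = 4, geom = 2

Step 1 — factor the characteristic polynomial to read off the algebraic multiplicities:
  χ_A(x) = (x - 4)^4

Step 2 — compute geometric multiplicities via the rank-nullity identity g(λ) = n − rank(A − λI):
  rank(A − (4)·I) = 2, so dim ker(A − (4)·I) = n − 2 = 2

Summary:
  λ = 4: algebraic multiplicity = 4, geometric multiplicity = 2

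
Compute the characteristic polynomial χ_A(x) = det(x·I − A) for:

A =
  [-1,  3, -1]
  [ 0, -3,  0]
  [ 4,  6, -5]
x^3 + 9*x^2 + 27*x + 27

Expanding det(x·I − A) (e.g. by cofactor expansion or by noting that A is similar to its Jordan form J, which has the same characteristic polynomial as A) gives
  χ_A(x) = x^3 + 9*x^2 + 27*x + 27
which factors as (x + 3)^3. The eigenvalues (with algebraic multiplicities) are λ = -3 with multiplicity 3.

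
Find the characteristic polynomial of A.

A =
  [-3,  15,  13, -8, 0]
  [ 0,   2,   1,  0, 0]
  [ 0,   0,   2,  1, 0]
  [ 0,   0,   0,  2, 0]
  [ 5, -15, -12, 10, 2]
x^5 - 5*x^4 + 40*x^2 - 80*x + 48

Expanding det(x·I − A) (e.g. by cofactor expansion or by noting that A is similar to its Jordan form J, which has the same characteristic polynomial as A) gives
  χ_A(x) = x^5 - 5*x^4 + 40*x^2 - 80*x + 48
which factors as (x - 2)^4*(x + 3). The eigenvalues (with algebraic multiplicities) are λ = -3 with multiplicity 1, λ = 2 with multiplicity 4.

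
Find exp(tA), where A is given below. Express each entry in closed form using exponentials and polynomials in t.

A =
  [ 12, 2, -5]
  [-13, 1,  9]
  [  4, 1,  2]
e^{tA} =
  [3*t^2*exp(5*t)/2 + 7*t*exp(5*t) + exp(5*t), t^2*exp(5*t)/2 + 2*t*exp(5*t), -t^2*exp(5*t) - 5*t*exp(5*t)]
  [-3*t^2*exp(5*t)/2 - 13*t*exp(5*t), -t^2*exp(5*t)/2 - 4*t*exp(5*t) + exp(5*t), t^2*exp(5*t) + 9*t*exp(5*t)]
  [3*t^2*exp(5*t)/2 + 4*t*exp(5*t), t^2*exp(5*t)/2 + t*exp(5*t), -t^2*exp(5*t) - 3*t*exp(5*t) + exp(5*t)]

Strategy: write A = P · J · P⁻¹ where J is a Jordan canonical form, so e^{tA} = P · e^{tJ} · P⁻¹, and e^{tJ} can be computed block-by-block.

A has Jordan form
J =
  [5, 1, 0]
  [0, 5, 1]
  [0, 0, 5]
(up to reordering of blocks).

Per-block formulas:
  For a 3×3 Jordan block J_3(5): exp(t · J_3(5)) = e^(5t)·(I + t·N + (t^2/2)·N^2), where N is the 3×3 nilpotent shift.

After assembling e^{tJ} and conjugating by P, we get:

e^{tA} =
  [3*t^2*exp(5*t)/2 + 7*t*exp(5*t) + exp(5*t), t^2*exp(5*t)/2 + 2*t*exp(5*t), -t^2*exp(5*t) - 5*t*exp(5*t)]
  [-3*t^2*exp(5*t)/2 - 13*t*exp(5*t), -t^2*exp(5*t)/2 - 4*t*exp(5*t) + exp(5*t), t^2*exp(5*t) + 9*t*exp(5*t)]
  [3*t^2*exp(5*t)/2 + 4*t*exp(5*t), t^2*exp(5*t)/2 + t*exp(5*t), -t^2*exp(5*t) - 3*t*exp(5*t) + exp(5*t)]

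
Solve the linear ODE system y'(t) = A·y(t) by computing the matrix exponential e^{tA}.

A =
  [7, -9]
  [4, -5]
e^{tA} =
  [6*t*exp(t) + exp(t), -9*t*exp(t)]
  [4*t*exp(t), -6*t*exp(t) + exp(t)]

Strategy: write A = P · J · P⁻¹ where J is a Jordan canonical form, so e^{tA} = P · e^{tJ} · P⁻¹, and e^{tJ} can be computed block-by-block.

A has Jordan form
J =
  [1, 1]
  [0, 1]
(up to reordering of blocks).

Per-block formulas:
  For a 2×2 Jordan block J_2(1): exp(t · J_2(1)) = e^(1t)·(I + t·N), where N is the 2×2 nilpotent shift.

After assembling e^{tJ} and conjugating by P, we get:

e^{tA} =
  [6*t*exp(t) + exp(t), -9*t*exp(t)]
  [4*t*exp(t), -6*t*exp(t) + exp(t)]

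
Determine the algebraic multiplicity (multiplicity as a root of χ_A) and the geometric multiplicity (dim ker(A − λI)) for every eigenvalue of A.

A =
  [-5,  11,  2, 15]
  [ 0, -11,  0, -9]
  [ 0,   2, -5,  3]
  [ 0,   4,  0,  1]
λ = -5: alg = 4, geom = 2

Step 1 — factor the characteristic polynomial to read off the algebraic multiplicities:
  χ_A(x) = (x + 5)^4

Step 2 — compute geometric multiplicities via the rank-nullity identity g(λ) = n − rank(A − λI):
  rank(A − (-5)·I) = 2, so dim ker(A − (-5)·I) = n − 2 = 2

Summary:
  λ = -5: algebraic multiplicity = 4, geometric multiplicity = 2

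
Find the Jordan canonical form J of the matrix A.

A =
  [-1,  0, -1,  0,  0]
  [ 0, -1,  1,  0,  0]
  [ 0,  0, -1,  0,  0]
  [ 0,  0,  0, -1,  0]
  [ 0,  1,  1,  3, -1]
J_3(-1) ⊕ J_1(-1) ⊕ J_1(-1)

The characteristic polynomial is
  det(x·I − A) = x^5 + 5*x^4 + 10*x^3 + 10*x^2 + 5*x + 1 = (x + 1)^5

Eigenvalues and multiplicities (the geometric multiplicity of λ is n − rank(A − λI), which equals the number of Jordan blocks for λ):
  λ = -1: algebraic multiplicity = 5, geometric multiplicity = 3

Determining the block sizes for each eigenvalue:
  λ = -1: with am = 5 and gm = 3, the partition is not yet determined (e.g. several partitions of 5 into 3 parts exist). Let N = A − (-1)·I. Computing rank(N^1) = 2, rank(N^2) = 1, rank(N^3) = 0; the number of blocks of size ≥ j is rank(N^{j−1}) − rank(N^j), giving [3, 1, 1]. So we have 1 block(s) of size 3, 2 block(s) of size 1 → block sizes [3, 1, 1]

Assembling the blocks gives a Jordan form
J =
  [-1,  1,  0,  0,  0]
  [ 0, -1,  1,  0,  0]
  [ 0,  0, -1,  0,  0]
  [ 0,  0,  0, -1,  0]
  [ 0,  0,  0,  0, -1]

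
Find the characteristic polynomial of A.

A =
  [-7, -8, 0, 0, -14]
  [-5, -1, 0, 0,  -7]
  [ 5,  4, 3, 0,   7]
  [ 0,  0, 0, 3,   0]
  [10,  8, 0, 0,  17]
x^5 - 15*x^4 + 90*x^3 - 270*x^2 + 405*x - 243

Expanding det(x·I − A) (e.g. by cofactor expansion or by noting that A is similar to its Jordan form J, which has the same characteristic polynomial as A) gives
  χ_A(x) = x^5 - 15*x^4 + 90*x^3 - 270*x^2 + 405*x - 243
which factors as (x - 3)^5. The eigenvalues (with algebraic multiplicities) are λ = 3 with multiplicity 5.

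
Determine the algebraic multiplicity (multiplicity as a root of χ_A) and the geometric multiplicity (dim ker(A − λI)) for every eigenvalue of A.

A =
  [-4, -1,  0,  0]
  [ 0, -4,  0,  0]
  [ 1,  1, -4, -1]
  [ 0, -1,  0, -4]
λ = -4: alg = 4, geom = 2

Step 1 — factor the characteristic polynomial to read off the algebraic multiplicities:
  χ_A(x) = (x + 4)^4

Step 2 — compute geometric multiplicities via the rank-nullity identity g(λ) = n − rank(A − λI):
  rank(A − (-4)·I) = 2, so dim ker(A − (-4)·I) = n − 2 = 2

Summary:
  λ = -4: algebraic multiplicity = 4, geometric multiplicity = 2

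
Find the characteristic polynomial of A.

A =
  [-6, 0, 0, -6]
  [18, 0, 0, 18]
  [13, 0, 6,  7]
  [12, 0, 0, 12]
x^4 - 12*x^3 + 36*x^2

Expanding det(x·I − A) (e.g. by cofactor expansion or by noting that A is similar to its Jordan form J, which has the same characteristic polynomial as A) gives
  χ_A(x) = x^4 - 12*x^3 + 36*x^2
which factors as x^2*(x - 6)^2. The eigenvalues (with algebraic multiplicities) are λ = 0 with multiplicity 2, λ = 6 with multiplicity 2.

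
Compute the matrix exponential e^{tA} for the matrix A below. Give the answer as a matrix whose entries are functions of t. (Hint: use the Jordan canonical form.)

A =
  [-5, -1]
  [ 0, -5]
e^{tA} =
  [exp(-5*t), -t*exp(-5*t)]
  [0, exp(-5*t)]

Strategy: write A = P · J · P⁻¹ where J is a Jordan canonical form, so e^{tA} = P · e^{tJ} · P⁻¹, and e^{tJ} can be computed block-by-block.

A has Jordan form
J =
  [-5,  1]
  [ 0, -5]
(up to reordering of blocks).

Per-block formulas:
  For a 2×2 Jordan block J_2(-5): exp(t · J_2(-5)) = e^(-5t)·(I + t·N), where N is the 2×2 nilpotent shift.

After assembling e^{tJ} and conjugating by P, we get:

e^{tA} =
  [exp(-5*t), -t*exp(-5*t)]
  [0, exp(-5*t)]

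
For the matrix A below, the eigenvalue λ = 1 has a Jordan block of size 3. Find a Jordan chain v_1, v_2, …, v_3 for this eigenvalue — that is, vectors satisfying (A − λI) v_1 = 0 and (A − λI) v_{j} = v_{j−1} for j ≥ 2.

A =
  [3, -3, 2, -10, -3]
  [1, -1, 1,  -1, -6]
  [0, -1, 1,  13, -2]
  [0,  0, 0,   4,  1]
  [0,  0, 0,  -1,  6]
A Jordan chain for λ = 1 of length 3:
v_1 = (1, 0, -1, 0, 0)ᵀ
v_2 = (2, 1, 0, 0, 0)ᵀ
v_3 = (1, 0, 0, 0, 0)ᵀ

Let N = A − (1)·I. We want v_3 with N^3 v_3 = 0 but N^2 v_3 ≠ 0; then v_{j-1} := N · v_j for j = 3, …, 2.

Pick v_3 = (1, 0, 0, 0, 0)ᵀ.
Then v_2 = N · v_3 = (2, 1, 0, 0, 0)ᵀ.
Then v_1 = N · v_2 = (1, 0, -1, 0, 0)ᵀ.

Sanity check: (A − (1)·I) v_1 = (0, 0, 0, 0, 0)ᵀ = 0. ✓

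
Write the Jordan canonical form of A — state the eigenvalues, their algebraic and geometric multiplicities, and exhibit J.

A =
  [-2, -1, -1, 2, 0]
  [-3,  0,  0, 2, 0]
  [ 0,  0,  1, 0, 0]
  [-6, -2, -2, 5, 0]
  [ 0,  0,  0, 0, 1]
J_3(1) ⊕ J_1(1) ⊕ J_1(1)

The characteristic polynomial is
  det(x·I − A) = x^5 - 5*x^4 + 10*x^3 - 10*x^2 + 5*x - 1 = (x - 1)^5

Eigenvalues and multiplicities (the geometric multiplicity of λ is n − rank(A − λI), which equals the number of Jordan blocks for λ):
  λ = 1: algebraic multiplicity = 5, geometric multiplicity = 3

Determining the block sizes for each eigenvalue:
  λ = 1: with am = 5 and gm = 3, the partition is not yet determined (e.g. several partitions of 5 into 3 parts exist). Let N = A − (1)·I. Computing rank(N^1) = 2, rank(N^2) = 1, rank(N^3) = 0; the number of blocks of size ≥ j is rank(N^{j−1}) − rank(N^j), giving [3, 1, 1]. So we have 1 block(s) of size 3, 2 block(s) of size 1 → block sizes [3, 1, 1]

Assembling the blocks gives a Jordan form
J =
  [1, 1, 0, 0, 0]
  [0, 1, 1, 0, 0]
  [0, 0, 1, 0, 0]
  [0, 0, 0, 1, 0]
  [0, 0, 0, 0, 1]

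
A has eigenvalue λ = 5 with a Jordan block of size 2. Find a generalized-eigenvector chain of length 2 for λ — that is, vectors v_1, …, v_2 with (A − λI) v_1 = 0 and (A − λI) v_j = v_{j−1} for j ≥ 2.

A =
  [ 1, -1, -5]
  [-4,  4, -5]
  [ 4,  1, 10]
A Jordan chain for λ = 5 of length 2:
v_1 = (-4, -4, 4)ᵀ
v_2 = (1, 0, 0)ᵀ

Let N = A − (5)·I. We want v_2 with N^2 v_2 = 0 but N^1 v_2 ≠ 0; then v_{j-1} := N · v_j for j = 2, …, 2.

Pick v_2 = (1, 0, 0)ᵀ.
Then v_1 = N · v_2 = (-4, -4, 4)ᵀ.

Sanity check: (A − (5)·I) v_1 = (0, 0, 0)ᵀ = 0. ✓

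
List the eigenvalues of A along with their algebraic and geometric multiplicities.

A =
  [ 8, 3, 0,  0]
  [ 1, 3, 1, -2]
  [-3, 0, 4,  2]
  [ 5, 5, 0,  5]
λ = 5: alg = 4, geom = 2

Step 1 — factor the characteristic polynomial to read off the algebraic multiplicities:
  χ_A(x) = (x - 5)^4

Step 2 — compute geometric multiplicities via the rank-nullity identity g(λ) = n − rank(A − λI):
  rank(A − (5)·I) = 2, so dim ker(A − (5)·I) = n − 2 = 2

Summary:
  λ = 5: algebraic multiplicity = 4, geometric multiplicity = 2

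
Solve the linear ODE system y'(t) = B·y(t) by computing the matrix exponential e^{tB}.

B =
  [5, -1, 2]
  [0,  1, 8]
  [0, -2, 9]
e^{tB} =
  [exp(5*t), -t*exp(5*t), 2*t*exp(5*t)]
  [0, -4*t*exp(5*t) + exp(5*t), 8*t*exp(5*t)]
  [0, -2*t*exp(5*t), 4*t*exp(5*t) + exp(5*t)]

Strategy: write B = P · J · P⁻¹ where J is a Jordan canonical form, so e^{tB} = P · e^{tJ} · P⁻¹, and e^{tJ} can be computed block-by-block.

B has Jordan form
J =
  [5, 1, 0]
  [0, 5, 0]
  [0, 0, 5]
(up to reordering of blocks).

Per-block formulas:
  For a 1×1 block at λ = 5: exp(t · [5]) = [e^(5t)].
  For a 2×2 Jordan block J_2(5): exp(t · J_2(5)) = e^(5t)·(I + t·N), where N is the 2×2 nilpotent shift.

After assembling e^{tJ} and conjugating by P, we get:

e^{tB} =
  [exp(5*t), -t*exp(5*t), 2*t*exp(5*t)]
  [0, -4*t*exp(5*t) + exp(5*t), 8*t*exp(5*t)]
  [0, -2*t*exp(5*t), 4*t*exp(5*t) + exp(5*t)]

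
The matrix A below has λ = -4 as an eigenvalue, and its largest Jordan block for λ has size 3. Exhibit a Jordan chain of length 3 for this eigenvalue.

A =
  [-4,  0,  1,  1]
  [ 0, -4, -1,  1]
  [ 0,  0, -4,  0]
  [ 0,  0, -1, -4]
A Jordan chain for λ = -4 of length 3:
v_1 = (-1, -1, 0, 0)ᵀ
v_2 = (1, -1, 0, -1)ᵀ
v_3 = (0, 0, 1, 0)ᵀ

Let N = A − (-4)·I. We want v_3 with N^3 v_3 = 0 but N^2 v_3 ≠ 0; then v_{j-1} := N · v_j for j = 3, …, 2.

Pick v_3 = (0, 0, 1, 0)ᵀ.
Then v_2 = N · v_3 = (1, -1, 0, -1)ᵀ.
Then v_1 = N · v_2 = (-1, -1, 0, 0)ᵀ.

Sanity check: (A − (-4)·I) v_1 = (0, 0, 0, 0)ᵀ = 0. ✓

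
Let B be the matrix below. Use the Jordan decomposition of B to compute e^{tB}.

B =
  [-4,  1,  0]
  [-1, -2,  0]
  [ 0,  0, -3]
e^{tB} =
  [-t*exp(-3*t) + exp(-3*t), t*exp(-3*t), 0]
  [-t*exp(-3*t), t*exp(-3*t) + exp(-3*t), 0]
  [0, 0, exp(-3*t)]

Strategy: write B = P · J · P⁻¹ where J is a Jordan canonical form, so e^{tB} = P · e^{tJ} · P⁻¹, and e^{tJ} can be computed block-by-block.

B has Jordan form
J =
  [-3,  1,  0]
  [ 0, -3,  0]
  [ 0,  0, -3]
(up to reordering of blocks).

Per-block formulas:
  For a 2×2 Jordan block J_2(-3): exp(t · J_2(-3)) = e^(-3t)·(I + t·N), where N is the 2×2 nilpotent shift.
  For a 1×1 block at λ = -3: exp(t · [-3]) = [e^(-3t)].

After assembling e^{tJ} and conjugating by P, we get:

e^{tB} =
  [-t*exp(-3*t) + exp(-3*t), t*exp(-3*t), 0]
  [-t*exp(-3*t), t*exp(-3*t) + exp(-3*t), 0]
  [0, 0, exp(-3*t)]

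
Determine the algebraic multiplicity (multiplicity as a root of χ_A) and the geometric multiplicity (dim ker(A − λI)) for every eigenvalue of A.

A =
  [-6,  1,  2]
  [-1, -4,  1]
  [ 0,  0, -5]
λ = -5: alg = 3, geom = 1

Step 1 — factor the characteristic polynomial to read off the algebraic multiplicities:
  χ_A(x) = (x + 5)^3

Step 2 — compute geometric multiplicities via the rank-nullity identity g(λ) = n − rank(A − λI):
  rank(A − (-5)·I) = 2, so dim ker(A − (-5)·I) = n − 2 = 1

Summary:
  λ = -5: algebraic multiplicity = 3, geometric multiplicity = 1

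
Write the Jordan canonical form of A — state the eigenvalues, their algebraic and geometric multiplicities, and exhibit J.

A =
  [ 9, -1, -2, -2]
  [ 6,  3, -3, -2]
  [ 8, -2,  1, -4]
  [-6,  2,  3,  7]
J_3(5) ⊕ J_1(5)

The characteristic polynomial is
  det(x·I − A) = x^4 - 20*x^3 + 150*x^2 - 500*x + 625 = (x - 5)^4

Eigenvalues and multiplicities (the geometric multiplicity of λ is n − rank(A − λI), which equals the number of Jordan blocks for λ):
  λ = 5: algebraic multiplicity = 4, geometric multiplicity = 2

Determining the block sizes for each eigenvalue:
  λ = 5: with am = 4 and gm = 2, the partition is not yet determined (e.g. several partitions of 4 into 2 parts exist). Let N = A − (5)·I. Computing rank(N^1) = 2, rank(N^2) = 1, rank(N^3) = 0; the number of blocks of size ≥ j is rank(N^{j−1}) − rank(N^j), giving [2, 1, 1]. So we have 1 block(s) of size 3, 1 block(s) of size 1 → block sizes [3, 1]

Assembling the blocks gives a Jordan form
J =
  [5, 1, 0, 0]
  [0, 5, 1, 0]
  [0, 0, 5, 0]
  [0, 0, 0, 5]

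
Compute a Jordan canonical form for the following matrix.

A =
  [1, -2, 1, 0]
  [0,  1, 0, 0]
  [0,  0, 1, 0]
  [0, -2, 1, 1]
J_2(1) ⊕ J_1(1) ⊕ J_1(1)

The characteristic polynomial is
  det(x·I − A) = x^4 - 4*x^3 + 6*x^2 - 4*x + 1 = (x - 1)^4

Eigenvalues and multiplicities (the geometric multiplicity of λ is n − rank(A − λI), which equals the number of Jordan blocks for λ):
  λ = 1: algebraic multiplicity = 4, geometric multiplicity = 3

Determining the block sizes for each eigenvalue:
  λ = 1: 3 blocks summing to 4 forces exactly one block of size 2 and the rest size 1 → block sizes [2, 1, 1]

Assembling the blocks gives a Jordan form
J =
  [1, 1, 0, 0]
  [0, 1, 0, 0]
  [0, 0, 1, 0]
  [0, 0, 0, 1]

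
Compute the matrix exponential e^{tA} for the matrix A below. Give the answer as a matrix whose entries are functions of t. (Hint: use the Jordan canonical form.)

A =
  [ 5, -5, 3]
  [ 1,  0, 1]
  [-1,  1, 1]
e^{tA} =
  [t^2*exp(2*t)/2 + 3*t*exp(2*t) + exp(2*t), -t^2*exp(2*t) - 5*t*exp(2*t), t^2*exp(2*t)/2 + 3*t*exp(2*t)]
  [t*exp(2*t), -2*t*exp(2*t) + exp(2*t), t*exp(2*t)]
  [-t^2*exp(2*t)/2 - t*exp(2*t), t^2*exp(2*t) + t*exp(2*t), -t^2*exp(2*t)/2 - t*exp(2*t) + exp(2*t)]

Strategy: write A = P · J · P⁻¹ where J is a Jordan canonical form, so e^{tA} = P · e^{tJ} · P⁻¹, and e^{tJ} can be computed block-by-block.

A has Jordan form
J =
  [2, 1, 0]
  [0, 2, 1]
  [0, 0, 2]
(up to reordering of blocks).

Per-block formulas:
  For a 3×3 Jordan block J_3(2): exp(t · J_3(2)) = e^(2t)·(I + t·N + (t^2/2)·N^2), where N is the 3×3 nilpotent shift.

After assembling e^{tJ} and conjugating by P, we get:

e^{tA} =
  [t^2*exp(2*t)/2 + 3*t*exp(2*t) + exp(2*t), -t^2*exp(2*t) - 5*t*exp(2*t), t^2*exp(2*t)/2 + 3*t*exp(2*t)]
  [t*exp(2*t), -2*t*exp(2*t) + exp(2*t), t*exp(2*t)]
  [-t^2*exp(2*t)/2 - t*exp(2*t), t^2*exp(2*t) + t*exp(2*t), -t^2*exp(2*t)/2 - t*exp(2*t) + exp(2*t)]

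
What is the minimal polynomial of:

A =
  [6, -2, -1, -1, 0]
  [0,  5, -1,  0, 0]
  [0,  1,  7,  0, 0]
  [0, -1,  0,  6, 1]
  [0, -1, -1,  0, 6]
x^3 - 18*x^2 + 108*x - 216

The characteristic polynomial is χ_A(x) = (x - 6)^5, so the eigenvalues are known. The minimal polynomial is
  m_A(x) = Π_λ (x − λ)^{k_λ}
where k_λ is the size of the *largest* Jordan block for λ (equivalently, the smallest k with (A − λI)^k v = 0 for every generalised eigenvector v of λ).

  λ = 6: largest Jordan block has size 3, contributing (x − 6)^3

So m_A(x) = (x - 6)^3 = x^3 - 18*x^2 + 108*x - 216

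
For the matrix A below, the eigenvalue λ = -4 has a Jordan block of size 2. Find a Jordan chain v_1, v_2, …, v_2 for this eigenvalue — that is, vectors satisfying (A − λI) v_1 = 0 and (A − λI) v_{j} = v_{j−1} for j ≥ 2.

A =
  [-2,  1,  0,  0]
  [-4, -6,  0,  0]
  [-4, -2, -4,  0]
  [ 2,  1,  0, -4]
A Jordan chain for λ = -4 of length 2:
v_1 = (2, -4, -4, 2)ᵀ
v_2 = (1, 0, 0, 0)ᵀ

Let N = A − (-4)·I. We want v_2 with N^2 v_2 = 0 but N^1 v_2 ≠ 0; then v_{j-1} := N · v_j for j = 2, …, 2.

Pick v_2 = (1, 0, 0, 0)ᵀ.
Then v_1 = N · v_2 = (2, -4, -4, 2)ᵀ.

Sanity check: (A − (-4)·I) v_1 = (0, 0, 0, 0)ᵀ = 0. ✓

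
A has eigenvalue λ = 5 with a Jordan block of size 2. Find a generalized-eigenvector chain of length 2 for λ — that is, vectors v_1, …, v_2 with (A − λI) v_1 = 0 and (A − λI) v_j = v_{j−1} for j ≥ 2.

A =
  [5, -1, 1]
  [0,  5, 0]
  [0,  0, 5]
A Jordan chain for λ = 5 of length 2:
v_1 = (-1, 0, 0)ᵀ
v_2 = (0, 1, 0)ᵀ

Let N = A − (5)·I. We want v_2 with N^2 v_2 = 0 but N^1 v_2 ≠ 0; then v_{j-1} := N · v_j for j = 2, …, 2.

Pick v_2 = (0, 1, 0)ᵀ.
Then v_1 = N · v_2 = (-1, 0, 0)ᵀ.

Sanity check: (A − (5)·I) v_1 = (0, 0, 0)ᵀ = 0. ✓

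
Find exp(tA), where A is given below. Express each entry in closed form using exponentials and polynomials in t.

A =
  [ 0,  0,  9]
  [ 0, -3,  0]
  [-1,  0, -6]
e^{tA} =
  [3*t*exp(-3*t) + exp(-3*t), 0, 9*t*exp(-3*t)]
  [0, exp(-3*t), 0]
  [-t*exp(-3*t), 0, -3*t*exp(-3*t) + exp(-3*t)]

Strategy: write A = P · J · P⁻¹ where J is a Jordan canonical form, so e^{tA} = P · e^{tJ} · P⁻¹, and e^{tJ} can be computed block-by-block.

A has Jordan form
J =
  [-3,  1,  0]
  [ 0, -3,  0]
  [ 0,  0, -3]
(up to reordering of blocks).

Per-block formulas:
  For a 1×1 block at λ = -3: exp(t · [-3]) = [e^(-3t)].
  For a 2×2 Jordan block J_2(-3): exp(t · J_2(-3)) = e^(-3t)·(I + t·N), where N is the 2×2 nilpotent shift.

After assembling e^{tJ} and conjugating by P, we get:

e^{tA} =
  [3*t*exp(-3*t) + exp(-3*t), 0, 9*t*exp(-3*t)]
  [0, exp(-3*t), 0]
  [-t*exp(-3*t), 0, -3*t*exp(-3*t) + exp(-3*t)]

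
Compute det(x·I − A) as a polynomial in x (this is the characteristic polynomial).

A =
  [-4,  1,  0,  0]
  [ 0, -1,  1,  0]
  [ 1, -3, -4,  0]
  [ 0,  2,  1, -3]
x^4 + 12*x^3 + 54*x^2 + 108*x + 81

Expanding det(x·I − A) (e.g. by cofactor expansion or by noting that A is similar to its Jordan form J, which has the same characteristic polynomial as A) gives
  χ_A(x) = x^4 + 12*x^3 + 54*x^2 + 108*x + 81
which factors as (x + 3)^4. The eigenvalues (with algebraic multiplicities) are λ = -3 with multiplicity 4.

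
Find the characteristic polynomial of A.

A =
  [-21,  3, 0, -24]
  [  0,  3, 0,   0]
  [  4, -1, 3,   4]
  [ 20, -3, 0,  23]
x^4 - 8*x^3 + 18*x^2 - 27

Expanding det(x·I − A) (e.g. by cofactor expansion or by noting that A is similar to its Jordan form J, which has the same characteristic polynomial as A) gives
  χ_A(x) = x^4 - 8*x^3 + 18*x^2 - 27
which factors as (x - 3)^3*(x + 1). The eigenvalues (with algebraic multiplicities) are λ = -1 with multiplicity 1, λ = 3 with multiplicity 3.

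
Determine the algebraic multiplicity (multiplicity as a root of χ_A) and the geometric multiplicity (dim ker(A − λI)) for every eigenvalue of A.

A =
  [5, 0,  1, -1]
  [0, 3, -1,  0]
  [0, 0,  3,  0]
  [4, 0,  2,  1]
λ = 3: alg = 4, geom = 2

Step 1 — factor the characteristic polynomial to read off the algebraic multiplicities:
  χ_A(x) = (x - 3)^4

Step 2 — compute geometric multiplicities via the rank-nullity identity g(λ) = n − rank(A − λI):
  rank(A − (3)·I) = 2, so dim ker(A − (3)·I) = n − 2 = 2

Summary:
  λ = 3: algebraic multiplicity = 4, geometric multiplicity = 2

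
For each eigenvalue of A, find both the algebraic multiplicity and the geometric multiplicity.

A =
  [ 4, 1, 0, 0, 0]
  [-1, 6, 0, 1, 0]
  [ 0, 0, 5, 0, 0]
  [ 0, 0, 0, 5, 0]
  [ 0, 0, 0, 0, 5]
λ = 5: alg = 5, geom = 3

Step 1 — factor the characteristic polynomial to read off the algebraic multiplicities:
  χ_A(x) = (x - 5)^5

Step 2 — compute geometric multiplicities via the rank-nullity identity g(λ) = n − rank(A − λI):
  rank(A − (5)·I) = 2, so dim ker(A − (5)·I) = n − 2 = 3

Summary:
  λ = 5: algebraic multiplicity = 5, geometric multiplicity = 3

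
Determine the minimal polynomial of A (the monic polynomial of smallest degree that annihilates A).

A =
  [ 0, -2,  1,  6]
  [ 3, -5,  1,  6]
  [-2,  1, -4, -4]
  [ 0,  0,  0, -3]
x^3 + 9*x^2 + 27*x + 27

The characteristic polynomial is χ_A(x) = (x + 3)^4, so the eigenvalues are known. The minimal polynomial is
  m_A(x) = Π_λ (x − λ)^{k_λ}
where k_λ is the size of the *largest* Jordan block for λ (equivalently, the smallest k with (A − λI)^k v = 0 for every generalised eigenvector v of λ).

  λ = -3: largest Jordan block has size 3, contributing (x + 3)^3

So m_A(x) = (x + 3)^3 = x^3 + 9*x^2 + 27*x + 27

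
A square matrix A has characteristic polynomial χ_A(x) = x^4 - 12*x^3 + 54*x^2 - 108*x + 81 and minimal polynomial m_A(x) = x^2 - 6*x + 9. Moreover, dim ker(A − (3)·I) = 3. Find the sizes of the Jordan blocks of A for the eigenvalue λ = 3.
Block sizes for λ = 3: [2, 1, 1]

Step 1 — from the characteristic polynomial, algebraic multiplicity of λ = 3 is 4. From dim ker(A − (3)·I) = 3, there are exactly 3 Jordan blocks for λ = 3.
Step 2 — from the minimal polynomial, the factor (x − 3)^2 tells us the largest block for λ = 3 has size 2.
Step 3 — with total size 4, 3 blocks, and largest block 2, the block sizes (in nonincreasing order) are [2, 1, 1].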